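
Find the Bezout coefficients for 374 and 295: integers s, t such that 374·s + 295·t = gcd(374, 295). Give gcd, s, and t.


Euclidean algorithm on (374, 295) — divide until remainder is 0:
  374 = 1 · 295 + 79
  295 = 3 · 79 + 58
  79 = 1 · 58 + 21
  58 = 2 · 21 + 16
  21 = 1 · 16 + 5
  16 = 3 · 5 + 1
  5 = 5 · 1 + 0
gcd(374, 295) = 1.
Track Bezout coefficients alongside the remainders: start with r₀ = 374 = a·1 + b·0 (s = 1, t = 0) and r₁ = 295 = a·0 + b·1 (s = 0, t = 1); each new remainder r_{k+1} = r_{k-1} − q_k·r_k inherits s_{k+1} = s_{k-1} − q_k·s_k, t_{k+1} = t_{k-1} − q_k·t_k, so r_k = a·s_k + b·t_k at every step:
  q = 1: r = 79, s = 1 − 1·0 = 1, t = 0 − 1·1 = -1  (check: 374·1 + 295·(-1) = 79)
  q = 3: r = 58, s = 0 − 3·1 = -3, t = 1 − 3·(-1) = 4  (check: 374·(-3) + 295·4 = 58)
  q = 1: r = 21, s = 1 − 1·(-3) = 4, t = -1 − 1·4 = -5  (check: 374·4 + 295·(-5) = 21)
  q = 2: r = 16, s = -3 − 2·4 = -11, t = 4 − 2·(-5) = 14  (check: 374·(-11) + 295·14 = 16)
  q = 1: r = 5, s = 4 − 1·(-11) = 15, t = -5 − 1·14 = -19  (check: 374·15 + 295·(-19) = 5)
  q = 3: r = 1, s = -11 − 3·15 = -56, t = 14 − 3·(-19) = 71  (check: 374·(-56) + 295·71 = 1)
The row with r = 1 (the gcd) gives the Bezout coefficients s = -56, t = 71.
Result: 374 · (-56) + 295 · (71) = 1.

gcd(374, 295) = 1; s = -56, t = 71 (check: 374·(-56) + 295·71 = 1).


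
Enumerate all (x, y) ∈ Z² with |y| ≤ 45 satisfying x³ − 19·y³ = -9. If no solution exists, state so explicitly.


The equation is x³ - 19y³ = -9. For fixed y, x³ = 19·y³ − 9, so a solution requires the RHS to be a perfect cube.
Strategy: iterate y from -45 to 45, compute RHS = 19·y³ − 9, and check whether it is a (positive or negative) perfect cube.
Check small values of y:
  y = 0: RHS = -9 is not a perfect cube.
  y = 1: RHS = 10 is not a perfect cube.
  y = -1: RHS = -28 is not a perfect cube.
  y = 2: RHS = 143 is not a perfect cube.
  y = -2: RHS = -161 is not a perfect cube.
  y = 3: RHS = 504 is not a perfect cube.
  y = -3: RHS = -522 is not a perfect cube.
Continuing the search up to |y| = 45 finds no solutions either.
No (x, y) in the scanned range satisfies the equation.

No integer solutions with |y| ≤ 45.


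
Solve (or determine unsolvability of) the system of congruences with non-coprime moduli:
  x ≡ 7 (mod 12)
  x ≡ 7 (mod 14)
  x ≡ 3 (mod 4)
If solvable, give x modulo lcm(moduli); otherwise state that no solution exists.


Moduli 12, 14, 4 are not pairwise coprime, so CRT works modulo lcm(m_i) when all pairwise compatibility conditions hold.
Pairwise compatibility: gcd(m_i, m_j) must divide a_i - a_j for every pair.
Merge one congruence at a time:
  Start: x ≡ 7 (mod 12).
  Combine with x ≡ 7 (mod 14): gcd(12, 14) = 2; 7 - 7 = 0, which IS divisible by 2, so compatible.
    Write x = 7 + 12·t and substitute into x ≡ 7 (mod 14): 12·t ≡ 7 − 7 = 0 (mod 14).
    Divide the congruence (and modulus) by g = 2: 6·t ≡ 0 (mod 7).
    The inverse of 6 mod 7 is 6 (since 6·6 = 36 = 5·7 + 1), so t ≡ 6·0 = 0 ≡ 0 (mod 7).
    Then x = 7 + 12·0 = 7, valid modulo lcm(12, 14) = 84: x ≡ 7 (mod 84).
  Combine with x ≡ 3 (mod 4): gcd(84, 4) = 4; 3 - 7 = -4, which IS divisible by 4, so compatible.
    Write x = 7 + 84·t and substitute into x ≡ 3 (mod 4): 84·t ≡ 3 − 7 = -4 (mod 4).
    Divide the congruence (and modulus) by g = 4: 21·t ≡ -1 (mod 1).
    Modulo 1 every t works; take t = 0.
    Then x = 7 + 84·0 = 7, valid modulo lcm(84, 4) = 84: x ≡ 7 (mod 84).
Verify: 7 mod 12 = 7, 7 mod 14 = 7, 7 mod 4 = 3.

x ≡ 7 (mod 84).


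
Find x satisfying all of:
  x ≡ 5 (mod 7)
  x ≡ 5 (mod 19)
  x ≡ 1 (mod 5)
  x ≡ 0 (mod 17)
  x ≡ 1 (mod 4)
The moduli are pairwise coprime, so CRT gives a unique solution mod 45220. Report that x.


Product of moduli M = 7 · 19 · 5 · 17 · 4 = 45220.
Merge one congruence at a time:
  Start: x ≡ 5 (mod 7).
  Combine with x ≡ 5 (mod 19); new modulus lcm = 133.
    Write x = 5 + 7·t and substitute into x ≡ 5 (mod 19): 7·t ≡ 5 − 5 = 0 (mod 19).
    The inverse of 7 mod 19 is 11 (since 7·11 = 77 = 4·19 + 1), so t ≡ 11·0 = 0 ≡ 0 (mod 19).
    Then x = 5 + 7·0 = 5, valid modulo lcm(7, 19) = 133: x ≡ 5 (mod 133).
  Combine with x ≡ 1 (mod 5); new modulus lcm = 665.
    Write x = 5 + 133·t and substitute into x ≡ 1 (mod 5): 133·t ≡ 1 − 5 = -4 (mod 5).
    Reduce coefficients mod 5: 3·t ≡ 1 (mod 5).
    The inverse of 3 mod 5 is 2 (since 3·2 = 6 = 1·5 + 1), so t ≡ 2·1 = 2 ≡ 2 (mod 5).
    Then x = 5 + 133·2 = 271, valid modulo lcm(133, 5) = 665: x ≡ 271 (mod 665).
  Combine with x ≡ 0 (mod 17); new modulus lcm = 11305.
    Write x = 271 + 665·t and substitute into x ≡ 0 (mod 17): 665·t ≡ 0 − 271 = -271 (mod 17).
    Reduce coefficients mod 17: 2·t ≡ 1 (mod 17).
    The inverse of 2 mod 17 is 9 (since 2·9 = 18 = 1·17 + 1), so t ≡ 9·1 = 9 ≡ 9 (mod 17).
    Then x = 271 + 665·9 = 6256, valid modulo lcm(665, 17) = 11305: x ≡ 6256 (mod 11305).
  Combine with x ≡ 1 (mod 4); new modulus lcm = 45220.
    Write x = 6256 + 11305·t and substitute into x ≡ 1 (mod 4): 11305·t ≡ 1 − 6256 = -6255 (mod 4).
    Reduce coefficients mod 4: 1·t ≡ 1 (mod 4).
    So t ≡ 1 (mod 4).
    Then x = 6256 + 11305·1 = 17561, valid modulo lcm(11305, 4) = 45220: x ≡ 17561 (mod 45220).
Verify against each original: 17561 mod 7 = 5, 17561 mod 19 = 5, 17561 mod 5 = 1, 17561 mod 17 = 0, 17561 mod 4 = 1.

x ≡ 17561 (mod 45220).


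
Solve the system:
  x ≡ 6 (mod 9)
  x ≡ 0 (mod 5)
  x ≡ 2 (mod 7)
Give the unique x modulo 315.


Moduli 9, 5, 7 are pairwise coprime; by CRT there is a unique solution modulo M = 9 · 5 · 7 = 315.
Solve pairwise, accumulating the modulus:
  Start with x ≡ 6 (mod 9).
  Combine with x ≡ 0 (mod 5): since gcd(9, 5) = 1, we get a unique residue mod 45.
    Write x = 6 + 9·t and substitute into x ≡ 0 (mod 5): 9·t ≡ 0 − 6 = -6 (mod 5).
    Reduce coefficients mod 5: 4·t ≡ 4 (mod 5).
    The inverse of 4 mod 5 is 4 (since 4·4 = 16 = 3·5 + 1), so t ≡ 4·4 = 16 ≡ 1 (mod 5).
    Then x = 6 + 9·1 = 15, valid modulo lcm(9, 5) = 45: x ≡ 15 (mod 45).
  Combine with x ≡ 2 (mod 7): since gcd(45, 7) = 1, we get a unique residue mod 315.
    Write x = 15 + 45·t and substitute into x ≡ 2 (mod 7): 45·t ≡ 2 − 15 = -13 (mod 7).
    Reduce coefficients mod 7: 3·t ≡ 1 (mod 7).
    The inverse of 3 mod 7 is 5 (since 3·5 = 15 = 2·7 + 1), so t ≡ 5·1 = 5 ≡ 5 (mod 7).
    Then x = 15 + 45·5 = 240, valid modulo lcm(45, 7) = 315: x ≡ 240 (mod 315).
Verify: 240 mod 9 = 6 ✓, 240 mod 5 = 0 ✓, 240 mod 7 = 2 ✓.

x ≡ 240 (mod 315).


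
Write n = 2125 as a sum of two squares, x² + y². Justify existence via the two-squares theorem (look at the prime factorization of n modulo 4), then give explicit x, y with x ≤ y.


Step 1: Factor n = 2125 = 5^3 · 17.
Step 2: Check the mod-4 condition on each prime factor: 5 ≡ 1 (mod 4), exponent 3; 17 ≡ 1 (mod 4), exponent 1.
All primes ≡ 3 (mod 4) appear to even exponent (or don't appear), so by the two-squares theorem n IS expressible as a sum of two squares.
Step 3: Build a representation. Group n = k² · m with k = 5 and m = 5 · 17 = 85 (a product of primes ≡ 1 (mod 4)); a representation of m scales to one of n via (k·x)² + (k·y)² = k²(x² + y²). Each prime p ≡ 1 (mod 4) is itself a sum of two squares; find a² by testing p − a² for a perfect square:
  5: 5 − 1² = 4 = 2² ⇒ 5 = 1² + 2².
  17: 17 − 1² = 16 = 4² ⇒ 17 = 1² + 4².
  Combine using the Brahmagupta–Fibonacci identity (a² + b²)(c² + d²) = (ac − bd)² + (ad + bc)² = (ac + bd)² + (ad − bc)²:
  5 · 17 = 85: from (1² + 2²)(1² + 4²), take (1·1 − 2·4, 1·4 + 2·1) = (1 − 8, 4 + 2) = (-7, 6); dropping signs (only squares matter) gives (7, 6); check 7² + 6² = 49 + 36 = 85 ✓.
  Scale by k = 5: (5·7, 5·6) = (35, 30).
Step 4: Order so x ≤ y and verify: 30² + 35² = 900 + 1225 = 2125 = n. ✓

n = 2125 = 30² + 35² (one valid representation with x ≤ y).


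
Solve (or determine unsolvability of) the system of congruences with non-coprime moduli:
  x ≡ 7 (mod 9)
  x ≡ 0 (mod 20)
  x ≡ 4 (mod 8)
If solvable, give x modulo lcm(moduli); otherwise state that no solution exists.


Moduli 9, 20, 8 are not pairwise coprime, so CRT works modulo lcm(m_i) when all pairwise compatibility conditions hold.
Pairwise compatibility: gcd(m_i, m_j) must divide a_i - a_j for every pair.
Merge one congruence at a time:
  Start: x ≡ 7 (mod 9).
  Combine with x ≡ 0 (mod 20): gcd(9, 20) = 1; 0 - 7 = -7, which IS divisible by 1, so compatible.
    Write x = 7 + 9·t and substitute into x ≡ 0 (mod 20): 9·t ≡ 0 − 7 = -7 (mod 20).
    Reduce coefficients mod 20: 9·t ≡ 13 (mod 20).
    The inverse of 9 mod 20 is 9 (since 9·9 = 81 = 4·20 + 1), so t ≡ 9·13 = 117 ≡ 17 (mod 20).
    Then x = 7 + 9·17 = 160, valid modulo lcm(9, 20) = 180: x ≡ 160 (mod 180).
  Combine with x ≡ 4 (mod 8): gcd(180, 8) = 4; 4 - 160 = -156, which IS divisible by 4, so compatible.
    Write x = 160 + 180·t and substitute into x ≡ 4 (mod 8): 180·t ≡ 4 − 160 = -156 (mod 8).
    Divide the congruence (and modulus) by g = 4: 45·t ≡ -39 (mod 2).
    Reduce coefficients mod 2: 1·t ≡ 1 (mod 2).
    So t ≡ 1 (mod 2).
    Then x = 160 + 180·1 = 340, valid modulo lcm(180, 8) = 360: x ≡ 340 (mod 360).
Verify: 340 mod 9 = 7, 340 mod 20 = 0, 340 mod 8 = 4.

x ≡ 340 (mod 360).


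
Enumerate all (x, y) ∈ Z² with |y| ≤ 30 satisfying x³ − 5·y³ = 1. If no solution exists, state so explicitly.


The equation is x³ - 5y³ = 1. For fixed y, x³ = 5·y³ + 1, so a solution requires the RHS to be a perfect cube.
Strategy: iterate y from -30 to 30, compute RHS = 5·y³ + 1, and check whether it is a (positive or negative) perfect cube.
Check small values of y:
  y = 0: RHS = 1 = (1)³ ⇒ x = 1 works.
  y = 1: RHS = 6 is not a perfect cube.
  y = -1: RHS = -4 is not a perfect cube.
  y = 2: RHS = 41 is not a perfect cube.
  y = -2: RHS = -39 is not a perfect cube.
  y = 3: RHS = 136 is not a perfect cube.
  y = -3: RHS = -134 is not a perfect cube.
Continuing the search up to |y| = 30 finds no further solutions beyond those listed.
Collected solutions: (1, 0).

Solutions (with |y| ≤ 30): (1, 0).


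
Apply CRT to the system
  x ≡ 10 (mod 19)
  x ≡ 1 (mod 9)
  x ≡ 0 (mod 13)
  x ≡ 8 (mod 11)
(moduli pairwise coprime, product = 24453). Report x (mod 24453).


Product of moduli M = 19 · 9 · 13 · 11 = 24453.
Merge one congruence at a time:
  Start: x ≡ 10 (mod 19).
  Combine with x ≡ 1 (mod 9); new modulus lcm = 171.
    Write x = 10 + 19·t and substitute into x ≡ 1 (mod 9): 19·t ≡ 1 − 10 = -9 (mod 9).
    Reduce coefficients mod 9: 1·t ≡ 0 (mod 9).
    So t ≡ 0 (mod 9).
    Then x = 10 + 19·0 = 10, valid modulo lcm(19, 9) = 171: x ≡ 10 (mod 171).
  Combine with x ≡ 0 (mod 13); new modulus lcm = 2223.
    Write x = 10 + 171·t and substitute into x ≡ 0 (mod 13): 171·t ≡ 0 − 10 = -10 (mod 13).
    Reduce coefficients mod 13: 2·t ≡ 3 (mod 13).
    The inverse of 2 mod 13 is 7 (since 2·7 = 14 = 1·13 + 1), so t ≡ 7·3 = 21 ≡ 8 (mod 13).
    Then x = 10 + 171·8 = 1378, valid modulo lcm(171, 13) = 2223: x ≡ 1378 (mod 2223).
  Combine with x ≡ 8 (mod 11); new modulus lcm = 24453.
    Write x = 1378 + 2223·t and substitute into x ≡ 8 (mod 11): 2223·t ≡ 8 − 1378 = -1370 (mod 11).
    Reduce coefficients mod 11: 1·t ≡ 5 (mod 11).
    So t ≡ 5 (mod 11).
    Then x = 1378 + 2223·5 = 12493, valid modulo lcm(2223, 11) = 24453: x ≡ 12493 (mod 24453).
Verify against each original: 12493 mod 19 = 10, 12493 mod 9 = 1, 12493 mod 13 = 0, 12493 mod 11 = 8.

x ≡ 12493 (mod 24453).


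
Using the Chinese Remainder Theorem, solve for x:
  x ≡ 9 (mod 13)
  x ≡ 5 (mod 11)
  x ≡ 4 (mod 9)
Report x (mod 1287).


Moduli 13, 11, 9 are pairwise coprime; by CRT there is a unique solution modulo M = 13 · 11 · 9 = 1287.
Solve pairwise, accumulating the modulus:
  Start with x ≡ 9 (mod 13).
  Combine with x ≡ 5 (mod 11): since gcd(13, 11) = 1, we get a unique residue mod 143.
    Write x = 9 + 13·t and substitute into x ≡ 5 (mod 11): 13·t ≡ 5 − 9 = -4 (mod 11).
    Reduce coefficients mod 11: 2·t ≡ 7 (mod 11).
    The inverse of 2 mod 11 is 6 (since 2·6 = 12 = 1·11 + 1), so t ≡ 6·7 = 42 ≡ 9 (mod 11).
    Then x = 9 + 13·9 = 126, valid modulo lcm(13, 11) = 143: x ≡ 126 (mod 143).
  Combine with x ≡ 4 (mod 9): since gcd(143, 9) = 1, we get a unique residue mod 1287.
    Write x = 126 + 143·t and substitute into x ≡ 4 (mod 9): 143·t ≡ 4 − 126 = -122 (mod 9).
    Reduce coefficients mod 9: 8·t ≡ 4 (mod 9).
    The inverse of 8 mod 9 is 8 (since 8·8 = 64 = 7·9 + 1), so t ≡ 8·4 = 32 ≡ 5 (mod 9).
    Then x = 126 + 143·5 = 841, valid modulo lcm(143, 9) = 1287: x ≡ 841 (mod 1287).
Verify: 841 mod 13 = 9 ✓, 841 mod 11 = 5 ✓, 841 mod 9 = 4 ✓.

x ≡ 841 (mod 1287).


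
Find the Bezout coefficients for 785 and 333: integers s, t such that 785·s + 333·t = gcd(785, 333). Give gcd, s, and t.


Euclidean algorithm on (785, 333) — divide until remainder is 0:
  785 = 2 · 333 + 119
  333 = 2 · 119 + 95
  119 = 1 · 95 + 24
  95 = 3 · 24 + 23
  24 = 1 · 23 + 1
  23 = 23 · 1 + 0
gcd(785, 333) = 1.
Track Bezout coefficients alongside the remainders: start with r₀ = 785 = a·1 + b·0 (s = 1, t = 0) and r₁ = 333 = a·0 + b·1 (s = 0, t = 1); each new remainder r_{k+1} = r_{k-1} − q_k·r_k inherits s_{k+1} = s_{k-1} − q_k·s_k, t_{k+1} = t_{k-1} − q_k·t_k, so r_k = a·s_k + b·t_k at every step:
  q = 2: r = 119, s = 1 − 2·0 = 1, t = 0 − 2·1 = -2  (check: 785·1 + 333·(-2) = 119)
  q = 2: r = 95, s = 0 − 2·1 = -2, t = 1 − 2·(-2) = 5  (check: 785·(-2) + 333·5 = 95)
  q = 1: r = 24, s = 1 − 1·(-2) = 3, t = -2 − 1·5 = -7  (check: 785·3 + 333·(-7) = 24)
  q = 3: r = 23, s = -2 − 3·3 = -11, t = 5 − 3·(-7) = 26  (check: 785·(-11) + 333·26 = 23)
  q = 1: r = 1, s = 3 − 1·(-11) = 14, t = -7 − 1·26 = -33  (check: 785·14 + 333·(-33) = 1)
The row with r = 1 (the gcd) gives the Bezout coefficients s = 14, t = -33.
Result: 785 · (14) + 333 · (-33) = 1.

gcd(785, 333) = 1; s = 14, t = -33 (check: 785·14 + 333·(-33) = 1).


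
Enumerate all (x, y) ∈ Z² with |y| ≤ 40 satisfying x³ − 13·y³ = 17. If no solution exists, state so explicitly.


The equation is x³ - 13y³ = 17. For fixed y, x³ = 13·y³ + 17, so a solution requires the RHS to be a perfect cube.
Strategy: iterate y from -40 to 40, compute RHS = 13·y³ + 17, and check whether it is a (positive or negative) perfect cube.
Check small values of y:
  y = 0: RHS = 17 is not a perfect cube.
  y = 1: RHS = 30 is not a perfect cube.
  y = -1: RHS = 4 is not a perfect cube.
  y = 2: RHS = 121 is not a perfect cube.
  y = -2: RHS = -87 is not a perfect cube.
  y = 3: RHS = 368 is not a perfect cube.
  y = -3: RHS = -334 is not a perfect cube.
Continuing the search up to |y| = 40 finds no solutions either.
No (x, y) in the scanned range satisfies the equation.

No integer solutions with |y| ≤ 40.


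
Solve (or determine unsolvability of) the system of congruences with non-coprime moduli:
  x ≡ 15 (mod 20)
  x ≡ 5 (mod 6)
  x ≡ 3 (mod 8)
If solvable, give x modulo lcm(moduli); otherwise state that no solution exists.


Moduli 20, 6, 8 are not pairwise coprime, so CRT works modulo lcm(m_i) when all pairwise compatibility conditions hold.
Pairwise compatibility: gcd(m_i, m_j) must divide a_i - a_j for every pair.
Merge one congruence at a time:
  Start: x ≡ 15 (mod 20).
  Combine with x ≡ 5 (mod 6): gcd(20, 6) = 2; 5 - 15 = -10, which IS divisible by 2, so compatible.
    Write x = 15 + 20·t and substitute into x ≡ 5 (mod 6): 20·t ≡ 5 − 15 = -10 (mod 6).
    Divide the congruence (and modulus) by g = 2: 10·t ≡ -5 (mod 3).
    Reduce coefficients mod 3: 1·t ≡ 1 (mod 3).
    So t ≡ 1 (mod 3).
    Then x = 15 + 20·1 = 35, valid modulo lcm(20, 6) = 60: x ≡ 35 (mod 60).
  Combine with x ≡ 3 (mod 8): gcd(60, 8) = 4; 3 - 35 = -32, which IS divisible by 4, so compatible.
    Write x = 35 + 60·t and substitute into x ≡ 3 (mod 8): 60·t ≡ 3 − 35 = -32 (mod 8).
    Divide the congruence (and modulus) by g = 4: 15·t ≡ -8 (mod 2).
    Reduce coefficients mod 2: 1·t ≡ 0 (mod 2).
    So t ≡ 0 (mod 2).
    Then x = 35 + 60·0 = 35, valid modulo lcm(60, 8) = 120: x ≡ 35 (mod 120).
Verify: 35 mod 20 = 15, 35 mod 6 = 5, 35 mod 8 = 3.

x ≡ 35 (mod 120).


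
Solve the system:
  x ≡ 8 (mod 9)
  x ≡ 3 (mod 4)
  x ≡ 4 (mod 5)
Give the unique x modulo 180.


Moduli 9, 4, 5 are pairwise coprime; by CRT there is a unique solution modulo M = 9 · 4 · 5 = 180.
Solve pairwise, accumulating the modulus:
  Start with x ≡ 8 (mod 9).
  Combine with x ≡ 3 (mod 4): since gcd(9, 4) = 1, we get a unique residue mod 36.
    Write x = 8 + 9·t and substitute into x ≡ 3 (mod 4): 9·t ≡ 3 − 8 = -5 (mod 4).
    Reduce coefficients mod 4: 1·t ≡ 3 (mod 4).
    So t ≡ 3 (mod 4).
    Then x = 8 + 9·3 = 35, valid modulo lcm(9, 4) = 36: x ≡ 35 (mod 36).
  Combine with x ≡ 4 (mod 5): since gcd(36, 5) = 1, we get a unique residue mod 180.
    Write x = 35 + 36·t and substitute into x ≡ 4 (mod 5): 36·t ≡ 4 − 35 = -31 (mod 5).
    Reduce coefficients mod 5: 1·t ≡ 4 (mod 5).
    So t ≡ 4 (mod 5).
    Then x = 35 + 36·4 = 179, valid modulo lcm(36, 5) = 180: x ≡ 179 (mod 180).
Verify: 179 mod 9 = 8 ✓, 179 mod 4 = 3 ✓, 179 mod 5 = 4 ✓.

x ≡ 179 (mod 180).


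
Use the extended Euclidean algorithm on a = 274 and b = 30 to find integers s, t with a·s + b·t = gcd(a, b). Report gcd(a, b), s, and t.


Euclidean algorithm on (274, 30) — divide until remainder is 0:
  274 = 9 · 30 + 4
  30 = 7 · 4 + 2
  4 = 2 · 2 + 0
gcd(274, 30) = 2.
Track Bezout coefficients alongside the remainders: start with r₀ = 274 = a·1 + b·0 (s = 1, t = 0) and r₁ = 30 = a·0 + b·1 (s = 0, t = 1); each new remainder r_{k+1} = r_{k-1} − q_k·r_k inherits s_{k+1} = s_{k-1} − q_k·s_k, t_{k+1} = t_{k-1} − q_k·t_k, so r_k = a·s_k + b·t_k at every step:
  q = 9: r = 4, s = 1 − 9·0 = 1, t = 0 − 9·1 = -9  (check: 274·1 + 30·(-9) = 4)
  q = 7: r = 2, s = 0 − 7·1 = -7, t = 1 − 7·(-9) = 64  (check: 274·(-7) + 30·64 = 2)
The row with r = 2 (the gcd) gives the Bezout coefficients s = -7, t = 64.
Result: 274 · (-7) + 30 · (64) = 2.

gcd(274, 30) = 2; s = -7, t = 64 (check: 274·(-7) + 30·64 = 2).


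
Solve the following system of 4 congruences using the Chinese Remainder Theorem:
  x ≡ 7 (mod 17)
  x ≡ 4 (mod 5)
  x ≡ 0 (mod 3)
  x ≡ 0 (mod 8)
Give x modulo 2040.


Product of moduli M = 17 · 5 · 3 · 8 = 2040.
Merge one congruence at a time:
  Start: x ≡ 7 (mod 17).
  Combine with x ≡ 4 (mod 5); new modulus lcm = 85.
    Write x = 7 + 17·t and substitute into x ≡ 4 (mod 5): 17·t ≡ 4 − 7 = -3 (mod 5).
    Reduce coefficients mod 5: 2·t ≡ 2 (mod 5).
    The inverse of 2 mod 5 is 3 (since 2·3 = 6 = 1·5 + 1), so t ≡ 3·2 = 6 ≡ 1 (mod 5).
    Then x = 7 + 17·1 = 24, valid modulo lcm(17, 5) = 85: x ≡ 24 (mod 85).
  Combine with x ≡ 0 (mod 3); new modulus lcm = 255.
    Write x = 24 + 85·t and substitute into x ≡ 0 (mod 3): 85·t ≡ 0 − 24 = -24 (mod 3).
    Reduce coefficients mod 3: 1·t ≡ 0 (mod 3).
    So t ≡ 0 (mod 3).
    Then x = 24 + 85·0 = 24, valid modulo lcm(85, 3) = 255: x ≡ 24 (mod 255).
  Combine with x ≡ 0 (mod 8); new modulus lcm = 2040.
    Write x = 24 + 255·t and substitute into x ≡ 0 (mod 8): 255·t ≡ 0 − 24 = -24 (mod 8).
    Reduce coefficients mod 8: 7·t ≡ 0 (mod 8).
    The inverse of 7 mod 8 is 7 (since 7·7 = 49 = 6·8 + 1), so t ≡ 7·0 = 0 ≡ 0 (mod 8).
    Then x = 24 + 255·0 = 24, valid modulo lcm(255, 8) = 2040: x ≡ 24 (mod 2040).
Verify against each original: 24 mod 17 = 7, 24 mod 5 = 4, 24 mod 3 = 0, 24 mod 8 = 0.

x ≡ 24 (mod 2040).


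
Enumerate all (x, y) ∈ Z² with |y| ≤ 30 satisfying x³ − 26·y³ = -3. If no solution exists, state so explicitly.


The equation is x³ - 26y³ = -3. For fixed y, x³ = 26·y³ − 3, so a solution requires the RHS to be a perfect cube.
Strategy: iterate y from -30 to 30, compute RHS = 26·y³ − 3, and check whether it is a (positive or negative) perfect cube.
Check small values of y:
  y = 0: RHS = -3 is not a perfect cube.
  y = 1: RHS = 23 is not a perfect cube.
  y = -1: RHS = -29 is not a perfect cube.
  y = 2: RHS = 205 is not a perfect cube.
  y = -2: RHS = -211 is not a perfect cube.
  y = 3: RHS = 699 is not a perfect cube.
  y = -3: RHS = -705 is not a perfect cube.
Continuing the search up to |y| = 30 finds no solutions either.
No (x, y) in the scanned range satisfies the equation.

No integer solutions with |y| ≤ 30.


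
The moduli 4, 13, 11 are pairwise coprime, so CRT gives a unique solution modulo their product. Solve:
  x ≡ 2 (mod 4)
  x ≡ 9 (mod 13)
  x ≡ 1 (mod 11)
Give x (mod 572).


Moduli 4, 13, 11 are pairwise coprime; by CRT there is a unique solution modulo M = 4 · 13 · 11 = 572.
Solve pairwise, accumulating the modulus:
  Start with x ≡ 2 (mod 4).
  Combine with x ≡ 9 (mod 13): since gcd(4, 13) = 1, we get a unique residue mod 52.
    Write x = 2 + 4·t and substitute into x ≡ 9 (mod 13): 4·t ≡ 9 − 2 = 7 (mod 13).
    The inverse of 4 mod 13 is 10 (since 4·10 = 40 = 3·13 + 1), so t ≡ 10·7 = 70 ≡ 5 (mod 13).
    Then x = 2 + 4·5 = 22, valid modulo lcm(4, 13) = 52: x ≡ 22 (mod 52).
  Combine with x ≡ 1 (mod 11): since gcd(52, 11) = 1, we get a unique residue mod 572.
    Write x = 22 + 52·t and substitute into x ≡ 1 (mod 11): 52·t ≡ 1 − 22 = -21 (mod 11).
    Reduce coefficients mod 11: 8·t ≡ 1 (mod 11).
    The inverse of 8 mod 11 is 7 (since 8·7 = 56 = 5·11 + 1), so t ≡ 7·1 = 7 ≡ 7 (mod 11).
    Then x = 22 + 52·7 = 386, valid modulo lcm(52, 11) = 572: x ≡ 386 (mod 572).
Verify: 386 mod 4 = 2 ✓, 386 mod 13 = 9 ✓, 386 mod 11 = 1 ✓.

x ≡ 386 (mod 572).


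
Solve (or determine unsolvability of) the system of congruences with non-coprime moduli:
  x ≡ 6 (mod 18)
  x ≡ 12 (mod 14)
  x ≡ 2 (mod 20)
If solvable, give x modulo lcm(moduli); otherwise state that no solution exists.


Moduli 18, 14, 20 are not pairwise coprime, so CRT works modulo lcm(m_i) when all pairwise compatibility conditions hold.
Pairwise compatibility: gcd(m_i, m_j) must divide a_i - a_j for every pair.
Merge one congruence at a time:
  Start: x ≡ 6 (mod 18).
  Combine with x ≡ 12 (mod 14): gcd(18, 14) = 2; 12 - 6 = 6, which IS divisible by 2, so compatible.
    Write x = 6 + 18·t and substitute into x ≡ 12 (mod 14): 18·t ≡ 12 − 6 = 6 (mod 14).
    Divide the congruence (and modulus) by g = 2: 9·t ≡ 3 (mod 7).
    Reduce coefficients mod 7: 2·t ≡ 3 (mod 7).
    The inverse of 2 mod 7 is 4 (since 2·4 = 8 = 1·7 + 1), so t ≡ 4·3 = 12 ≡ 5 (mod 7).
    Then x = 6 + 18·5 = 96, valid modulo lcm(18, 14) = 126: x ≡ 96 (mod 126).
  Combine with x ≡ 2 (mod 20): gcd(126, 20) = 2; 2 - 96 = -94, which IS divisible by 2, so compatible.
    Write x = 96 + 126·t and substitute into x ≡ 2 (mod 20): 126·t ≡ 2 − 96 = -94 (mod 20).
    Divide the congruence (and modulus) by g = 2: 63·t ≡ -47 (mod 10).
    Reduce coefficients mod 10: 3·t ≡ 3 (mod 10).
    The inverse of 3 mod 10 is 7 (since 3·7 = 21 = 2·10 + 1), so t ≡ 7·3 = 21 ≡ 1 (mod 10).
    Then x = 96 + 126·1 = 222, valid modulo lcm(126, 20) = 1260: x ≡ 222 (mod 1260).
Verify: 222 mod 18 = 6, 222 mod 14 = 12, 222 mod 20 = 2.

x ≡ 222 (mod 1260).


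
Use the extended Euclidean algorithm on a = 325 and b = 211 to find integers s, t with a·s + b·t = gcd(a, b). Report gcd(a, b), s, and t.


Euclidean algorithm on (325, 211) — divide until remainder is 0:
  325 = 1 · 211 + 114
  211 = 1 · 114 + 97
  114 = 1 · 97 + 17
  97 = 5 · 17 + 12
  17 = 1 · 12 + 5
  12 = 2 · 5 + 2
  5 = 2 · 2 + 1
  2 = 2 · 1 + 0
gcd(325, 211) = 1.
Track Bezout coefficients alongside the remainders: start with r₀ = 325 = a·1 + b·0 (s = 1, t = 0) and r₁ = 211 = a·0 + b·1 (s = 0, t = 1); each new remainder r_{k+1} = r_{k-1} − q_k·r_k inherits s_{k+1} = s_{k-1} − q_k·s_k, t_{k+1} = t_{k-1} − q_k·t_k, so r_k = a·s_k + b·t_k at every step:
  q = 1: r = 114, s = 1 − 1·0 = 1, t = 0 − 1·1 = -1  (check: 325·1 + 211·(-1) = 114)
  q = 1: r = 97, s = 0 − 1·1 = -1, t = 1 − 1·(-1) = 2  (check: 325·(-1) + 211·2 = 97)
  q = 1: r = 17, s = 1 − 1·(-1) = 2, t = -1 − 1·2 = -3  (check: 325·2 + 211·(-3) = 17)
  q = 5: r = 12, s = -1 − 5·2 = -11, t = 2 − 5·(-3) = 17  (check: 325·(-11) + 211·17 = 12)
  q = 1: r = 5, s = 2 − 1·(-11) = 13, t = -3 − 1·17 = -20  (check: 325·13 + 211·(-20) = 5)
  q = 2: r = 2, s = -11 − 2·13 = -37, t = 17 − 2·(-20) = 57  (check: 325·(-37) + 211·57 = 2)
  q = 2: r = 1, s = 13 − 2·(-37) = 87, t = -20 − 2·57 = -134  (check: 325·87 + 211·(-134) = 1)
The row with r = 1 (the gcd) gives the Bezout coefficients s = 87, t = -134.
Result: 325 · (87) + 211 · (-134) = 1.

gcd(325, 211) = 1; s = 87, t = -134 (check: 325·87 + 211·(-134) = 1).


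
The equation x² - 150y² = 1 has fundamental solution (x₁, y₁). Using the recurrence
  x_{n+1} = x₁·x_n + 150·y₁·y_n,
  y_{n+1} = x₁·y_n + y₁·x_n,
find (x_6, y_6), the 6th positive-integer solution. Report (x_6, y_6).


Step 1: Find the fundamental solution (x₁, y₁) of x² - 150y² = 1.
  Expand √150 as a continued fraction. a₀ = ⌊√150⌋ = 12; iterate m_{k+1} = d_k·a_k − m_k, d_{k+1} = (150 − m_{k+1}²)/d_k, a_{k+1} = ⌊(a₀ + m_{k+1})/d_{k+1}⌋ (starting m₀ = 0, d₀ = 1), with convergents p_k = a_k·p_{k-1} + p_{k-2}, q_k = a_k·q_{k-1} + q_{k-2} (p₋₁ = 1, q₋₁ = 0):
  k = 0: a₀ = 12; p₀/q₀ = 12/1; p₀² − 150·q₀² = 144 − 150 = -6.
  k = 1: m = 12, d = 6, a = ⌊(12 + 12)/6⌋ = 4; p/q = (4·12 + 1)/(4·1 + 0) = 49/4; p² − 150·q² = 2401 − 2400 = 1.
  The first convergent with p² − 150·q² = 1 gives the fundamental solution (x₁, y₁) = (49, 4).
Step 2: Apply the recurrence (x_{n+1}, y_{n+1}) = (x₁x_n + 150y₁y_n, x₁y_n + y₁x_n) repeatedly.
  From (x_1, y_1) = (49, 4): x_2 = 49·49 + 150·4·4 = 4801; y_2 = 49·4 + 4·49 = 392.
  From (x_2, y_2) = (4801, 392): x_3 = 49·4801 + 150·4·392 = 470449; y_3 = 49·392 + 4·4801 = 38412.
  From (x_3, y_3) = (470449, 38412): x_4 = 49·470449 + 150·4·38412 = 46099201; y_4 = 49·38412 + 4·470449 = 3763984.
  From (x_4, y_4) = (46099201, 3763984): x_5 = 49·46099201 + 150·4·3763984 = 4517251249; y_5 = 49·3763984 + 4·46099201 = 368832020.
  From (x_5, y_5) = (4517251249, 368832020): x_6 = 49·4517251249 + 150·4·368832020 = 442644523201; y_6 = 49·368832020 + 4·4517251249 = 36141773976.
Step 3: Verify x_6² - 150·y_6² = 195934173919840627286401 - 195934173919840627286400 = 1 (should be 1). ✓

(x_1, y_1) = (49, 4); (x_6, y_6) = (442644523201, 36141773976).


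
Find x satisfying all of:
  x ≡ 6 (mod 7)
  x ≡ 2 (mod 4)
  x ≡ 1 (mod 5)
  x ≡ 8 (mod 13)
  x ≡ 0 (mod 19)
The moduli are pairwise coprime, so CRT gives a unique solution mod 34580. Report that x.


Product of moduli M = 7 · 4 · 5 · 13 · 19 = 34580.
Merge one congruence at a time:
  Start: x ≡ 6 (mod 7).
  Combine with x ≡ 2 (mod 4); new modulus lcm = 28.
    Write x = 6 + 7·t and substitute into x ≡ 2 (mod 4): 7·t ≡ 2 − 6 = -4 (mod 4).
    Reduce coefficients mod 4: 3·t ≡ 0 (mod 4).
    The inverse of 3 mod 4 is 3 (since 3·3 = 9 = 2·4 + 1), so t ≡ 3·0 = 0 ≡ 0 (mod 4).
    Then x = 6 + 7·0 = 6, valid modulo lcm(7, 4) = 28: x ≡ 6 (mod 28).
  Combine with x ≡ 1 (mod 5); new modulus lcm = 140.
    Write x = 6 + 28·t and substitute into x ≡ 1 (mod 5): 28·t ≡ 1 − 6 = -5 (mod 5).
    Reduce coefficients mod 5: 3·t ≡ 0 (mod 5).
    The inverse of 3 mod 5 is 2 (since 3·2 = 6 = 1·5 + 1), so t ≡ 2·0 = 0 ≡ 0 (mod 5).
    Then x = 6 + 28·0 = 6, valid modulo lcm(28, 5) = 140: x ≡ 6 (mod 140).
  Combine with x ≡ 8 (mod 13); new modulus lcm = 1820.
    Write x = 6 + 140·t and substitute into x ≡ 8 (mod 13): 140·t ≡ 8 − 6 = 2 (mod 13).
    Reduce coefficients mod 13: 10·t ≡ 2 (mod 13).
    The inverse of 10 mod 13 is 4 (since 10·4 = 40 = 3·13 + 1), so t ≡ 4·2 = 8 ≡ 8 (mod 13).
    Then x = 6 + 140·8 = 1126, valid modulo lcm(140, 13) = 1820: x ≡ 1126 (mod 1820).
  Combine with x ≡ 0 (mod 19); new modulus lcm = 34580.
    Write x = 1126 + 1820·t and substitute into x ≡ 0 (mod 19): 1820·t ≡ 0 − 1126 = -1126 (mod 19).
    Reduce coefficients mod 19: 15·t ≡ 14 (mod 19).
    The inverse of 15 mod 19 is 14 (since 15·14 = 210 = 11·19 + 1), so t ≡ 14·14 = 196 ≡ 6 (mod 19).
    Then x = 1126 + 1820·6 = 12046, valid modulo lcm(1820, 19) = 34580: x ≡ 12046 (mod 34580).
Verify against each original: 12046 mod 7 = 6, 12046 mod 4 = 2, 12046 mod 5 = 1, 12046 mod 13 = 8, 12046 mod 19 = 0.

x ≡ 12046 (mod 34580).


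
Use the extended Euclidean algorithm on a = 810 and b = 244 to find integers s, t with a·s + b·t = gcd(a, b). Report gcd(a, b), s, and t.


Euclidean algorithm on (810, 244) — divide until remainder is 0:
  810 = 3 · 244 + 78
  244 = 3 · 78 + 10
  78 = 7 · 10 + 8
  10 = 1 · 8 + 2
  8 = 4 · 2 + 0
gcd(810, 244) = 2.
Track Bezout coefficients alongside the remainders: start with r₀ = 810 = a·1 + b·0 (s = 1, t = 0) and r₁ = 244 = a·0 + b·1 (s = 0, t = 1); each new remainder r_{k+1} = r_{k-1} − q_k·r_k inherits s_{k+1} = s_{k-1} − q_k·s_k, t_{k+1} = t_{k-1} − q_k·t_k, so r_k = a·s_k + b·t_k at every step:
  q = 3: r = 78, s = 1 − 3·0 = 1, t = 0 − 3·1 = -3  (check: 810·1 + 244·(-3) = 78)
  q = 3: r = 10, s = 0 − 3·1 = -3, t = 1 − 3·(-3) = 10  (check: 810·(-3) + 244·10 = 10)
  q = 7: r = 8, s = 1 − 7·(-3) = 22, t = -3 − 7·10 = -73  (check: 810·22 + 244·(-73) = 8)
  q = 1: r = 2, s = -3 − 1·22 = -25, t = 10 − 1·(-73) = 83  (check: 810·(-25) + 244·83 = 2)
The row with r = 2 (the gcd) gives the Bezout coefficients s = -25, t = 83.
Result: 810 · (-25) + 244 · (83) = 2.

gcd(810, 244) = 2; s = -25, t = 83 (check: 810·(-25) + 244·83 = 2).


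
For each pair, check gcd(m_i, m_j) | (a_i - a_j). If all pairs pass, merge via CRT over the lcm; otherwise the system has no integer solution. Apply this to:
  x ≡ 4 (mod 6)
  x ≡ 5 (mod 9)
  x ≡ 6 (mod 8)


Moduli 6, 9, 8 are not pairwise coprime, so CRT works modulo lcm(m_i) when all pairwise compatibility conditions hold.
Pairwise compatibility: gcd(m_i, m_j) must divide a_i - a_j for every pair.
Merge one congruence at a time:
  Start: x ≡ 4 (mod 6).
  Combine with x ≡ 5 (mod 9): gcd(6, 9) = 3, and 5 - 4 = 1 is NOT divisible by 3.
    ⇒ system is inconsistent (no integer solution).

No solution (the system is inconsistent).


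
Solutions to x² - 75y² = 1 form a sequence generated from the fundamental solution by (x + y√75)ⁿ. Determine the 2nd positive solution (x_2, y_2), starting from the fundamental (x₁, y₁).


Step 1: Find the fundamental solution (x₁, y₁) of x² - 75y² = 1.
  Expand √75 as a continued fraction. a₀ = ⌊√75⌋ = 8; iterate m_{k+1} = d_k·a_k − m_k, d_{k+1} = (75 − m_{k+1}²)/d_k, a_{k+1} = ⌊(a₀ + m_{k+1})/d_{k+1}⌋ (starting m₀ = 0, d₀ = 1), with convergents p_k = a_k·p_{k-1} + p_{k-2}, q_k = a_k·q_{k-1} + q_{k-2} (p₋₁ = 1, q₋₁ = 0):
  k = 0: a₀ = 8; p₀/q₀ = 8/1; p₀² − 75·q₀² = 64 − 75 = -11.
  k = 1: m = 8, d = 11, a = ⌊(8 + 8)/11⌋ = 1; p/q = (1·8 + 1)/(1·1 + 0) = 9/1; p² − 75·q² = 81 − 75 = 6.
  k = 2: m = 3, d = 6, a = ⌊(8 + 3)/6⌋ = 1; p/q = (1·9 + 8)/(1·1 + 1) = 17/2; p² − 75·q² = 289 − 300 = -11.
  k = 3: m = 3, d = 11, a = ⌊(8 + 3)/11⌋ = 1; p/q = (1·17 + 9)/(1·2 + 1) = 26/3; p² − 75·q² = 676 − 675 = 1.
  The first convergent with p² − 75·q² = 1 gives the fundamental solution (x₁, y₁) = (26, 3).
Step 2: Apply the recurrence (x_{n+1}, y_{n+1}) = (x₁x_n + 75y₁y_n, x₁y_n + y₁x_n) repeatedly.
  From (x_1, y_1) = (26, 3): x_2 = 26·26 + 75·3·3 = 1351; y_2 = 26·3 + 3·26 = 156.
Step 3: Verify x_2² - 75·y_2² = 1825201 - 1825200 = 1 (should be 1). ✓

(x_1, y_1) = (26, 3); (x_2, y_2) = (1351, 156).


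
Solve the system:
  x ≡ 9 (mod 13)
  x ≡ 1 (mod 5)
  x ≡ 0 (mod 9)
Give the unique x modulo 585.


Moduli 13, 5, 9 are pairwise coprime; by CRT there is a unique solution modulo M = 13 · 5 · 9 = 585.
Solve pairwise, accumulating the modulus:
  Start with x ≡ 9 (mod 13).
  Combine with x ≡ 1 (mod 5): since gcd(13, 5) = 1, we get a unique residue mod 65.
    Write x = 9 + 13·t and substitute into x ≡ 1 (mod 5): 13·t ≡ 1 − 9 = -8 (mod 5).
    Reduce coefficients mod 5: 3·t ≡ 2 (mod 5).
    The inverse of 3 mod 5 is 2 (since 3·2 = 6 = 1·5 + 1), so t ≡ 2·2 = 4 ≡ 4 (mod 5).
    Then x = 9 + 13·4 = 61, valid modulo lcm(13, 5) = 65: x ≡ 61 (mod 65).
  Combine with x ≡ 0 (mod 9): since gcd(65, 9) = 1, we get a unique residue mod 585.
    Write x = 61 + 65·t and substitute into x ≡ 0 (mod 9): 65·t ≡ 0 − 61 = -61 (mod 9).
    Reduce coefficients mod 9: 2·t ≡ 2 (mod 9).
    The inverse of 2 mod 9 is 5 (since 2·5 = 10 = 1·9 + 1), so t ≡ 5·2 = 10 ≡ 1 (mod 9).
    Then x = 61 + 65·1 = 126, valid modulo lcm(65, 9) = 585: x ≡ 126 (mod 585).
Verify: 126 mod 13 = 9 ✓, 126 mod 5 = 1 ✓, 126 mod 9 = 0 ✓.

x ≡ 126 (mod 585).


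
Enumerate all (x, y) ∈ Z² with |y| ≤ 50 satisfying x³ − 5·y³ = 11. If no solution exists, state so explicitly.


The equation is x³ - 5y³ = 11. For fixed y, x³ = 5·y³ + 11, so a solution requires the RHS to be a perfect cube.
Strategy: iterate y from -50 to 50, compute RHS = 5·y³ + 11, and check whether it is a (positive or negative) perfect cube.
Check small values of y:
  y = 0: RHS = 11 is not a perfect cube.
  y = 1: RHS = 16 is not a perfect cube.
  y = -1: RHS = 6 is not a perfect cube.
  y = 2: RHS = 51 is not a perfect cube.
  y = -2: RHS = -29 is not a perfect cube.
  y = 3: RHS = 146 is not a perfect cube.
  y = -3: RHS = -124 is not a perfect cube.
Continuing the search up to |y| = 50 finds no solutions either.
No (x, y) in the scanned range satisfies the equation.

No integer solutions with |y| ≤ 50.


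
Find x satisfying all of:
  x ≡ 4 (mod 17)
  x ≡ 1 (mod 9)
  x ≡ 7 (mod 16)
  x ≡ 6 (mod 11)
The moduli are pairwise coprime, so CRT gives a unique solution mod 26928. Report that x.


Product of moduli M = 17 · 9 · 16 · 11 = 26928.
Merge one congruence at a time:
  Start: x ≡ 4 (mod 17).
  Combine with x ≡ 1 (mod 9); new modulus lcm = 153.
    Write x = 4 + 17·t and substitute into x ≡ 1 (mod 9): 17·t ≡ 1 − 4 = -3 (mod 9).
    Reduce coefficients mod 9: 8·t ≡ 6 (mod 9).
    The inverse of 8 mod 9 is 8 (since 8·8 = 64 = 7·9 + 1), so t ≡ 8·6 = 48 ≡ 3 (mod 9).
    Then x = 4 + 17·3 = 55, valid modulo lcm(17, 9) = 153: x ≡ 55 (mod 153).
  Combine with x ≡ 7 (mod 16); new modulus lcm = 2448.
    Write x = 55 + 153·t and substitute into x ≡ 7 (mod 16): 153·t ≡ 7 − 55 = -48 (mod 16).
    Reduce coefficients mod 16: 9·t ≡ 0 (mod 16).
    The inverse of 9 mod 16 is 9 (since 9·9 = 81 = 5·16 + 1), so t ≡ 9·0 = 0 ≡ 0 (mod 16).
    Then x = 55 + 153·0 = 55, valid modulo lcm(153, 16) = 2448: x ≡ 55 (mod 2448).
  Combine with x ≡ 6 (mod 11); new modulus lcm = 26928.
    Write x = 55 + 2448·t and substitute into x ≡ 6 (mod 11): 2448·t ≡ 6 − 55 = -49 (mod 11).
    Reduce coefficients mod 11: 6·t ≡ 6 (mod 11).
    The inverse of 6 mod 11 is 2 (since 6·2 = 12 = 1·11 + 1), so t ≡ 2·6 = 12 ≡ 1 (mod 11).
    Then x = 55 + 2448·1 = 2503, valid modulo lcm(2448, 11) = 26928: x ≡ 2503 (mod 26928).
Verify against each original: 2503 mod 17 = 4, 2503 mod 9 = 1, 2503 mod 16 = 7, 2503 mod 11 = 6.

x ≡ 2503 (mod 26928).


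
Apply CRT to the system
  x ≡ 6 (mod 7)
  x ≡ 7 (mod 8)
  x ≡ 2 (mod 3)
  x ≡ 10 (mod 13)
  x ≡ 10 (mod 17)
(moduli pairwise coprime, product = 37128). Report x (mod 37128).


Product of moduli M = 7 · 8 · 3 · 13 · 17 = 37128.
Merge one congruence at a time:
  Start: x ≡ 6 (mod 7).
  Combine with x ≡ 7 (mod 8); new modulus lcm = 56.
    Write x = 6 + 7·t and substitute into x ≡ 7 (mod 8): 7·t ≡ 7 − 6 = 1 (mod 8).
    The inverse of 7 mod 8 is 7 (since 7·7 = 49 = 6·8 + 1), so t ≡ 7·1 = 7 ≡ 7 (mod 8).
    Then x = 6 + 7·7 = 55, valid modulo lcm(7, 8) = 56: x ≡ 55 (mod 56).
  Combine with x ≡ 2 (mod 3); new modulus lcm = 168.
    Write x = 55 + 56·t and substitute into x ≡ 2 (mod 3): 56·t ≡ 2 − 55 = -53 (mod 3).
    Reduce coefficients mod 3: 2·t ≡ 1 (mod 3).
    The inverse of 2 mod 3 is 2 (since 2·2 = 4 = 1·3 + 1), so t ≡ 2·1 = 2 ≡ 2 (mod 3).
    Then x = 55 + 56·2 = 167, valid modulo lcm(56, 3) = 168: x ≡ 167 (mod 168).
  Combine with x ≡ 10 (mod 13); new modulus lcm = 2184.
    Write x = 167 + 168·t and substitute into x ≡ 10 (mod 13): 168·t ≡ 10 − 167 = -157 (mod 13).
    Reduce coefficients mod 13: 12·t ≡ 12 (mod 13).
    The inverse of 12 mod 13 is 12 (since 12·12 = 144 = 11·13 + 1), so t ≡ 12·12 = 144 ≡ 1 (mod 13).
    Then x = 167 + 168·1 = 335, valid modulo lcm(168, 13) = 2184: x ≡ 335 (mod 2184).
  Combine with x ≡ 10 (mod 17); new modulus lcm = 37128.
    Write x = 335 + 2184·t and substitute into x ≡ 10 (mod 17): 2184·t ≡ 10 − 335 = -325 (mod 17).
    Reduce coefficients mod 17: 8·t ≡ 15 (mod 17).
    The inverse of 8 mod 17 is 15 (since 8·15 = 120 = 7·17 + 1), so t ≡ 15·15 = 225 ≡ 4 (mod 17).
    Then x = 335 + 2184·4 = 9071, valid modulo lcm(2184, 17) = 37128: x ≡ 9071 (mod 37128).
Verify against each original: 9071 mod 7 = 6, 9071 mod 8 = 7, 9071 mod 3 = 2, 9071 mod 13 = 10, 9071 mod 17 = 10.

x ≡ 9071 (mod 37128).


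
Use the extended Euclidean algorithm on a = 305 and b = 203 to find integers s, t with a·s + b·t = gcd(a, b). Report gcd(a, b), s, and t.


Euclidean algorithm on (305, 203) — divide until remainder is 0:
  305 = 1 · 203 + 102
  203 = 1 · 102 + 101
  102 = 1 · 101 + 1
  101 = 101 · 1 + 0
gcd(305, 203) = 1.
Track Bezout coefficients alongside the remainders: start with r₀ = 305 = a·1 + b·0 (s = 1, t = 0) and r₁ = 203 = a·0 + b·1 (s = 0, t = 1); each new remainder r_{k+1} = r_{k-1} − q_k·r_k inherits s_{k+1} = s_{k-1} − q_k·s_k, t_{k+1} = t_{k-1} − q_k·t_k, so r_k = a·s_k + b·t_k at every step:
  q = 1: r = 102, s = 1 − 1·0 = 1, t = 0 − 1·1 = -1  (check: 305·1 + 203·(-1) = 102)
  q = 1: r = 101, s = 0 − 1·1 = -1, t = 1 − 1·(-1) = 2  (check: 305·(-1) + 203·2 = 101)
  q = 1: r = 1, s = 1 − 1·(-1) = 2, t = -1 − 1·2 = -3  (check: 305·2 + 203·(-3) = 1)
The row with r = 1 (the gcd) gives the Bezout coefficients s = 2, t = -3.
Result: 305 · (2) + 203 · (-3) = 1.

gcd(305, 203) = 1; s = 2, t = -3 (check: 305·2 + 203·(-3) = 1).


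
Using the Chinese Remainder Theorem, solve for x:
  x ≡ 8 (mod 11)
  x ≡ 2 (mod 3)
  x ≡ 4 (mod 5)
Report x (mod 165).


Moduli 11, 3, 5 are pairwise coprime; by CRT there is a unique solution modulo M = 11 · 3 · 5 = 165.
Solve pairwise, accumulating the modulus:
  Start with x ≡ 8 (mod 11).
  Combine with x ≡ 2 (mod 3): since gcd(11, 3) = 1, we get a unique residue mod 33.
    Write x = 8 + 11·t and substitute into x ≡ 2 (mod 3): 11·t ≡ 2 − 8 = -6 (mod 3).
    Reduce coefficients mod 3: 2·t ≡ 0 (mod 3).
    The inverse of 2 mod 3 is 2 (since 2·2 = 4 = 1·3 + 1), so t ≡ 2·0 = 0 ≡ 0 (mod 3).
    Then x = 8 + 11·0 = 8, valid modulo lcm(11, 3) = 33: x ≡ 8 (mod 33).
  Combine with x ≡ 4 (mod 5): since gcd(33, 5) = 1, we get a unique residue mod 165.
    Write x = 8 + 33·t and substitute into x ≡ 4 (mod 5): 33·t ≡ 4 − 8 = -4 (mod 5).
    Reduce coefficients mod 5: 3·t ≡ 1 (mod 5).
    The inverse of 3 mod 5 is 2 (since 3·2 = 6 = 1·5 + 1), so t ≡ 2·1 = 2 ≡ 2 (mod 5).
    Then x = 8 + 33·2 = 74, valid modulo lcm(33, 5) = 165: x ≡ 74 (mod 165).
Verify: 74 mod 11 = 8 ✓, 74 mod 3 = 2 ✓, 74 mod 5 = 4 ✓.

x ≡ 74 (mod 165).


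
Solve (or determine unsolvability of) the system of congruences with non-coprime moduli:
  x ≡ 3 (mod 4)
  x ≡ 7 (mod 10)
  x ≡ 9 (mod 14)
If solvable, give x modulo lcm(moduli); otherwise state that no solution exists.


Moduli 4, 10, 14 are not pairwise coprime, so CRT works modulo lcm(m_i) when all pairwise compatibility conditions hold.
Pairwise compatibility: gcd(m_i, m_j) must divide a_i - a_j for every pair.
Merge one congruence at a time:
  Start: x ≡ 3 (mod 4).
  Combine with x ≡ 7 (mod 10): gcd(4, 10) = 2; 7 - 3 = 4, which IS divisible by 2, so compatible.
    Write x = 3 + 4·t and substitute into x ≡ 7 (mod 10): 4·t ≡ 7 − 3 = 4 (mod 10).
    Divide the congruence (and modulus) by g = 2: 2·t ≡ 2 (mod 5).
    The inverse of 2 mod 5 is 3 (since 2·3 = 6 = 1·5 + 1), so t ≡ 3·2 = 6 ≡ 1 (mod 5).
    Then x = 3 + 4·1 = 7, valid modulo lcm(4, 10) = 20: x ≡ 7 (mod 20).
  Combine with x ≡ 9 (mod 14): gcd(20, 14) = 2; 9 - 7 = 2, which IS divisible by 2, so compatible.
    Write x = 7 + 20·t and substitute into x ≡ 9 (mod 14): 20·t ≡ 9 − 7 = 2 (mod 14).
    Divide the congruence (and modulus) by g = 2: 10·t ≡ 1 (mod 7).
    Reduce coefficients mod 7: 3·t ≡ 1 (mod 7).
    The inverse of 3 mod 7 is 5 (since 3·5 = 15 = 2·7 + 1), so t ≡ 5·1 = 5 ≡ 5 (mod 7).
    Then x = 7 + 20·5 = 107, valid modulo lcm(20, 14) = 140: x ≡ 107 (mod 140).
Verify: 107 mod 4 = 3, 107 mod 10 = 7, 107 mod 14 = 9.

x ≡ 107 (mod 140).
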